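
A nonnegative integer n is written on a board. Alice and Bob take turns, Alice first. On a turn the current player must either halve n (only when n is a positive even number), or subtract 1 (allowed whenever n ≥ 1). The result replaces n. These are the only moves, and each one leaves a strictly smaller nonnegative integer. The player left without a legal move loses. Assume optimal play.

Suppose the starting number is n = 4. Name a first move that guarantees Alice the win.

Move to 2.

Build the W/L table. Terminal = L. A non-terminal position is W if it has a move to some L; otherwise it is L.
n=0: no move → L
n=1: W (go to 0, an L position)
n=2: L (sole option 1(W) is W)
n=3: W (go to 2, an L position)
n=4: W (go to 2, an L position)
From 4, the L positions reachable in one move are: 2.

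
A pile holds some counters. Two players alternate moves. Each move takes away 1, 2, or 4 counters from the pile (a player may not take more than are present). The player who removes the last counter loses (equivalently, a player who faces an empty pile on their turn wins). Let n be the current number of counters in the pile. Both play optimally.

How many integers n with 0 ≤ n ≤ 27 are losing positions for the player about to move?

Compute win/loss labels from the base case upward. A position with no move is W. Any other position is W if it can reach an L in one move, else L.
n=0: no move; the opponent has just taken the last counter and therefore loses → W
n=1: →0(W) only, which is W, so L
n=2: →1(L), so W
n=3: →1(L), so W
n=4: →3(W), 2(W), 0(W) — all W, so L
n=5: →4(L), so W
n=6: →4(L), so W
n=7: →6(W), 5(W), 3(W) — all W, so L
n=8: →7(L), so W
n=9: →7(L), so W
n=10: →9(W), 8(W), 6(W) — all W, so L
n=11: →10(L), so W
n=12: →10(L), so W
n=13: →12(W), 11(W), 9(W) — all W, so L
n=14: →13(L), so W
n=15: →13(L), so W
n=16: →15(W), 14(W), 12(W) — all W, so L
n=17: →16(L), so W
n=18: →16(L), so W
n=19: →18(W), 17(W), 15(W) — all W, so L
n=20: →19(L), so W
n=21: →19(L), so W
n=22: →21(W), 20(W), 18(W) — all W, so L
n=23: →22(L), so W
n=24: →22(L), so W
n=25: →24(W), 23(W), 21(W) — all W, so L
n=26: →25(L), so W
n=27: →25(L), so W
L entries with 0 ≤ n ≤ 27: n = 1, 4, 7, 10, 13, 16, 19, 22, 25; that makes 9.

9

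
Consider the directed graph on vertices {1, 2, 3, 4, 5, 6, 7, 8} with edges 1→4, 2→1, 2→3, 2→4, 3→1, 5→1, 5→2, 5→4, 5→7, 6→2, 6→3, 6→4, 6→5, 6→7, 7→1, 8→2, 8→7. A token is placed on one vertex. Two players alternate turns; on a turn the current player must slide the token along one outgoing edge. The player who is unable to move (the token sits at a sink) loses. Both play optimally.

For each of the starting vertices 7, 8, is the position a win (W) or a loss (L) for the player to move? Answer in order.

Positions with no move are L. A position that does have a move is losing for the player to move precisely when every available move leads to a winning position for the opponent. Fill in the labels:
Every edge goes from a vertex to one that appears earlier in the order 4, 1, 3, 7, 2, 5, 8, 6, so processing vertices in that order labels each vertex after all of its successors.
4: no outgoing edge → L
1: can move to 4, which is L ⇒ W
3: the only move is to 1(W), a W ⇒ L
7: the only move is to 1(W), a W ⇒ L
2: can move to 3, which is L ⇒ W
5: can move to 7, which is L ⇒ W
8: can move to 7, which is L ⇒ W
6: can move to 7, which is L ⇒ W

7: L, 8: W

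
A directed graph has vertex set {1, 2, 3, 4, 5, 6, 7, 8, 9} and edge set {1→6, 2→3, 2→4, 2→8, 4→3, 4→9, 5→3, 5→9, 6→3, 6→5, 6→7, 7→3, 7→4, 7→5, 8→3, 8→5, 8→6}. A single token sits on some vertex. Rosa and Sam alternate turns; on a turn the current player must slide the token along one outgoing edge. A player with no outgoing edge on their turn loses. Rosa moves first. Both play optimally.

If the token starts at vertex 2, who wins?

Rosa wins.

Classify positions by backward induction: terminal positions (no move available) are L. From any other position, the mover wins iff some move reaches an L.
Every edge goes from a vertex to one that appears earlier in the order 3, 9, 4, 5, 7, 6, 8, 2, 1, so processing vertices in that order labels each vertex after all of its successors.
3: no outgoing edge → L
9: no outgoing edge → L
4: →9(L), so W
5: →9(L), so W
7: →3(L), so W
6: →3(L), so W
8: →3(L), so W
2: →3(L), so W
1: →6(W) only, which is W, so L
The starting position 2 is W: Rosa should move to 3, handing over an L position.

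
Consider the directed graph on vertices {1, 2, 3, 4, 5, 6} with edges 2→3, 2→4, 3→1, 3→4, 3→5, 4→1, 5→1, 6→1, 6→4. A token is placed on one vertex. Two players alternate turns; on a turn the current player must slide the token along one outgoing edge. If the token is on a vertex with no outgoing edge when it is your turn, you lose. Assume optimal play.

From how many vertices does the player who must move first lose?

2

Compute win/loss labels from the base case upward. A position with no move is L. Any other position is W if it can reach an L in one move, else L.
Every edge goes from a vertex to one that appears earlier in the order 1, 4, 5, 6, 3, 2, so processing vertices in that order labels each vertex after all of its successors.
1: no outgoing edge → L
4: W (go to 1, an L position)
5: W (go to 1, an L position)
6: W (go to 1, an L position)
3: W (go to 1, an L position)
2: L (options 3(W), 4(W) are all W)
The L vertices are 1, 2; that is 2 in all.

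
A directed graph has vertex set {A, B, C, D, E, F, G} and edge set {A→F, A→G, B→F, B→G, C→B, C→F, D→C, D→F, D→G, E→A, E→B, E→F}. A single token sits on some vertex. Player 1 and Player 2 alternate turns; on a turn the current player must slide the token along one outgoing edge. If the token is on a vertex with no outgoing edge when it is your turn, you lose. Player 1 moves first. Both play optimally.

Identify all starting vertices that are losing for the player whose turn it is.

Positions with no move are L. A position that does have a move is losing for the player to move precisely when every available move leads to a winning position for the opponent. Fill in the labels:
Every edge goes from a vertex to one that appears earlier in the order F, G, B, C, A, E, D, so processing vertices in that order labels each vertex after all of its successors.
F: no outgoing edge → L
G: no outgoing edge → L
B: can move to G, which is L ⇒ W
C: can move to F, which is L ⇒ W
A: can move to G, which is L ⇒ W
E: can move to F, which is L ⇒ W
D: can move to G, which is L ⇒ W
Reading off the rows marked L gives the requested list; there are 2 such vertices.

F, G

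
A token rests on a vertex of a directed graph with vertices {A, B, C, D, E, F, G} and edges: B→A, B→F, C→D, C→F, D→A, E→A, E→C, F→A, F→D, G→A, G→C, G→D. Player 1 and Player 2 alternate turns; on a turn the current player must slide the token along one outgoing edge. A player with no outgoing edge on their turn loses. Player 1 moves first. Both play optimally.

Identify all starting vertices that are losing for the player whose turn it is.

A, C

Positions with no move are L. A position that does have a move is losing for the player to move precisely when every available move leads to a winning position for the opponent. Fill in the labels:
Every edge goes from a vertex to one that appears earlier in the order A, D, F, C, B, E, G, so processing vertices in that order labels each vertex after all of its successors.
A: no outgoing edge → L
D: can move to A, which is L ⇒ W
F: can move to A, which is L ⇒ W
C: moves to F(W), D(W); every one is W ⇒ L
B: can move to A, which is L ⇒ W
E: can move to C, which is L ⇒ W
G: can move to C, which is L ⇒ W
The losing starting vertices are exactly the entries labelled L in this table (2 of them).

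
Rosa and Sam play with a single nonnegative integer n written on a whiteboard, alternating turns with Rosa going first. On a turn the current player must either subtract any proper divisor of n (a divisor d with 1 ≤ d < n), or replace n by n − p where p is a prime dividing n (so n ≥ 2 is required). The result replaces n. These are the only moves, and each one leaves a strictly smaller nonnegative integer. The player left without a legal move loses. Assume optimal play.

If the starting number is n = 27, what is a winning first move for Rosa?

Work bottom-up. With no move the player to move loses. Otherwise the position is W if at least one move leads to an L position for the opponent, and L if every move leads to a W.
n=0: no move → L
n=1: no move → L
n=2: W (go to 0, an L position)
n=3: W (go to 0, an L position)
n=4: L (options 2(W), 3(W) are all W)
n=5: W (go to 0, an L position)
n=6: W (go to 4, an L position)
n=7: W (go to 0, an L position)
n=8: W (go to 4, an L position)
n=9: L (options 6(W), 8(W) are all W)
n=10: W (go to 9, an L position)
n=11: W (go to 0, an L position)
n=12: W (go to 9, an L position)
n=13: W (go to 0, an L position)
n=14: L (options 7(W), 12(W), 13(W) are all W)
n=15: W (go to 14, an L position)
n=16: W (go to 14, an L position)
n=17: W (go to 0, an L position)
n=18: W (go to 9, an L position)
n=19: W (go to 0, an L position)
n=20: L (options 10(W), 15(W), 16(W), 18(W), 19(W) are all W)
n=21: W (go to 14, an L position)
n=22: W (go to 20, an L position)
n=23: W (go to 0, an L position)
n=24: W (go to 20, an L position)
n=25: W (go to 20, an L position)
n=26: L (options 13(W), 24(W), 25(W) are all W)
n=27: W (go to 26, an L position)
From 27, the L positions reachable in one move are: 26.

Move to 26.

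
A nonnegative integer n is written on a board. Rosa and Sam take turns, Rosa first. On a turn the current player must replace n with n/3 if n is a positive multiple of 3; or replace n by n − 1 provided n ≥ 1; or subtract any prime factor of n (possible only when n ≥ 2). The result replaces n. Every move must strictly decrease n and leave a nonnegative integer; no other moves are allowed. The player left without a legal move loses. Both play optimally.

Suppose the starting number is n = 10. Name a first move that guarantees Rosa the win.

Label each position W (a win for the player to move) or L (a loss). A position with no legal move is L; any other position is W exactly when some move reaches an L, and L when every move reaches a W.
n=0: no move → L
n=1: →0(L), so W
n=2: →0(L), so W
n=3: →0(L), so W
n=4: →2(W), 3(W) — all W, so L
n=5: →0(L), so W
n=6: →4(L), so W
n=7: →0(L), so W
n=8: →6(W), 7(W) — all W, so L
n=9: →8(L), so W
n=10: →8(L), so W
From 10, the L positions reachable in one move are: 8.

Move to 8.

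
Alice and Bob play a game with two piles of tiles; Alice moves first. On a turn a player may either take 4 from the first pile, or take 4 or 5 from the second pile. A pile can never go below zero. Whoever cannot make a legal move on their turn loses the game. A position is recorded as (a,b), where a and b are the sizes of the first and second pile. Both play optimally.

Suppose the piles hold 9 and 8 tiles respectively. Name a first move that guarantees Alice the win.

Move to (9,3).

Work bottom-up. With no move the player to move loses. Otherwise the position is W if at least one move leads to an L position for the opponent, and L if every move leads to a W.
No move ever increases a pile, so every position that can arise here has a ≤ 9 and b ≤ 8; it is enough to label the cells with 0 ≤ a ≤ 9 and 0 ≤ b ≤ 8.
Every move lowers a or b (never raises either), so fill the grid row by row in increasing a, and left to right within a row: each cell's successors are then already labelled.
      b=0  b=1  b=2  b=3  b=4  b=5  b=6  b=7  b=8
a=0:    L    L    L    L    W    W    W    W    W
a=1:    L    L    L    L    W    W    W    W    W
a=2:    L    L    L    L    W    W    W    W    W
a=3:    L    L    L    L    W    W    W    W    W
a=4:    W    W    W    W    L    L    L    L    W
a=5:    W    W    W    W    L    L    L    L    W
a=6:    W    W    W    W    L    L    L    L    W
a=7:    W    W    W    W    L    L    L    L    W
a=8:    L    L    L    L    W    W    W    W    W
a=9:    L    L    L    L    W    W    W    W    W
Cells with no legal move (terminal, hence L): (0,0), (0,1), (0,2), (0,3), (1,0), (1,1), (1,2), (1,3), (2,0), (2,1), (2,2), (2,3), (3,0), (3,1), (3,2), (3,3).
The remaining L cells, each justified by listing all of its moves:
(4,4): →(0,4)(W), (4,0)(W) — all W, so L
(4,5): →(0,5)(W), (4,1)(W), (4,0)(W) — all W, so L
(4,6): →(0,6)(W), (4,2)(W), (4,1)(W) — all W, so L
(4,7): →(0,7)(W), (4,3)(W), (4,2)(W) — all W, so L
(5,4): →(1,4)(W), (5,0)(W) — all W, so L
(5,5): →(1,5)(W), (5,1)(W), (5,0)(W) — all W, so L
(5,6): →(1,6)(W), (5,2)(W), (5,1)(W) — all W, so L
(5,7): →(1,7)(W), (5,3)(W), (5,2)(W) — all W, so L
(6,4): →(2,4)(W), (6,0)(W) — all W, so L
(6,5): →(2,5)(W), (6,1)(W), (6,0)(W) — all W, so L
(6,6): →(2,6)(W), (6,2)(W), (6,1)(W) — all W, so L
(6,7): →(2,7)(W), (6,3)(W), (6,2)(W) — all W, so L
(7,4): →(3,4)(W), (7,0)(W) — all W, so L
(7,5): →(3,5)(W), (7,1)(W), (7,0)(W) — all W, so L
(7,6): →(3,6)(W), (7,2)(W), (7,1)(W) — all W, so L
(7,7): →(3,7)(W), (7,3)(W), (7,2)(W) — all W, so L
(8,0): →(4,0)(W) only, which is W, so L
(8,1): →(4,1)(W) only, which is W, so L
(8,2): →(4,2)(W) only, which is W, so L
(8,3): →(4,3)(W) only, which is W, so L
(9,0): →(5,0)(W) only, which is W, so L
(9,1): →(5,1)(W) only, which is W, so L
(9,2): →(5,2)(W) only, which is W, so L
(9,3): →(5,3)(W) only, which is W, so L
Every other cell has at least one move into one of the L cells above, so it is W.
From (9,8), the L positions reachable in one move are: (9,3).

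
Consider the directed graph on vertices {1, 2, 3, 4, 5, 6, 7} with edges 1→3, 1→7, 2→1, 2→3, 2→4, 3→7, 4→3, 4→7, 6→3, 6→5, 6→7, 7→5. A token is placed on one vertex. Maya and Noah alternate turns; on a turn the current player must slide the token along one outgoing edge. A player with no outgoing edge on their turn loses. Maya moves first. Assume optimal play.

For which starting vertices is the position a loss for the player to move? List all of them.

3, 5

Compute win/loss labels from the base case upward. A position with no move is L. Any other position is W if it can reach an L in one move, else L.
Every edge goes from a vertex to one that appears earlier in the order 5, 7, 3, 6, 1, 4, 2, so processing vertices in that order labels each vertex after all of its successors.
5: no outgoing edge → L
7: can move to 5, which is L ⇒ W
3: the only move is to 7(W), a W ⇒ L
6: can move to 3, which is L ⇒ W
1: can move to 3, which is L ⇒ W
4: can move to 3, which is L ⇒ W
2: can move to 3, which is L ⇒ W
The losing starting vertices are exactly the entries labelled L in this table (2 of them).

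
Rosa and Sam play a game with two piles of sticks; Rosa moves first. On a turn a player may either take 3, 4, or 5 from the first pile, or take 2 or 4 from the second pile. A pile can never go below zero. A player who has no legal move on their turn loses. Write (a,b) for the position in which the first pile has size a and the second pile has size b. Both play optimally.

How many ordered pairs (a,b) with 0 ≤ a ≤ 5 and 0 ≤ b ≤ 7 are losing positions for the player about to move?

18

Work bottom-up. With no move the player to move loses. Otherwise the position is W if at least one move leads to an L position for the opponent, and L if every move leads to a W.
Every move lowers a or b (never raises either), so fill the grid row by row in increasing a, and left to right within a row: each cell's successors are then already labelled.
      b=0  b=1  b=2  b=3  b=4  b=5  b=6  b=7
a=0:    L    L    W    W    W    W    L    L
a=1:    L    L    W    W    W    W    L    L
a=2:    L    L    W    W    W    W    L    L
a=3:    W    W    L    L    W    W    W    W
a=4:    W    W    L    L    W    W    W    W
a=5:    W    W    L    L    W    W    W    W
Cells with no legal move (terminal, hence L): (0,0), (0,1), (1,0), (1,1), (2,0), (2,1).
The remaining L cells, each justified by listing all of its moves:
(0,6): →(0,4)(W), (0,2)(W) — all W, so L
(0,7): →(0,5)(W), (0,3)(W) — all W, so L
(1,6): →(1,4)(W), (1,2)(W) — all W, so L
(1,7): →(1,5)(W), (1,3)(W) — all W, so L
(2,6): →(2,4)(W), (2,2)(W) — all W, so L
(2,7): →(2,5)(W), (2,3)(W) — all W, so L
(3,2): →(0,2)(W), (3,0)(W) — all W, so L
(3,3): →(0,3)(W), (3,1)(W) — all W, so L
(4,2): →(1,2)(W), (0,2)(W), (4,0)(W) — all W, so L
(4,3): →(1,3)(W), (0,3)(W), (4,1)(W) — all W, so L
(5,2): →(2,2)(W), (1,2)(W), (0,2)(W), (5,0)(W) — all W, so L
(5,3): →(2,3)(W), (1,3)(W), (0,3)(W), (5,1)(W) — all W, so L
Every other cell has at least one move into one of the L cells above, so it is W.
L cells per row: a=0: 4, a=1: 4, a=2: 4, a=3: 2, a=4: 2, a=5: 2; total 18.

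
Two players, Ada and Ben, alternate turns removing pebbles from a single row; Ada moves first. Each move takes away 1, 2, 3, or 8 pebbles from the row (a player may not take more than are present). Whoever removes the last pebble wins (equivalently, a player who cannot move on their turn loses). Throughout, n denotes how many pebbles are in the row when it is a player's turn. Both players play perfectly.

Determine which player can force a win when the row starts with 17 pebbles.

Ada wins.

Classify positions by backward induction: terminal positions (no move available) are L. From any other position, the mover wins iff some move reaches an L.
n=0: no move → L
n=1: reaches L-position 0 → W
n=2: reaches L-position 0 → W
n=3: reaches L-position 0 → W
n=4: only reaches 3(W), 2(W), 1(W), all W → L
n=5: reaches L-position 4 → W
n=6: reaches L-position 4 → W
n=7: reaches L-position 4 → W
n=8: reaches L-position 0 → W
n=9: only reaches 8(W), 7(W), 6(W), 1(W), all W → L
n=10: reaches L-position 9 → W
n=11: reaches L-position 9 → W
n=12: reaches L-position 9 → W
n=13: only reaches 12(W), 11(W), 10(W), 5(W), all W → L
n=14: reaches L-position 13 → W
n=15: reaches L-position 13 → W
n=16: reaches L-position 13 → W
n=17: reaches L-position 9 → W
The starting position 17 is W: Ada should remove 8, leaving 9, handing over an L position.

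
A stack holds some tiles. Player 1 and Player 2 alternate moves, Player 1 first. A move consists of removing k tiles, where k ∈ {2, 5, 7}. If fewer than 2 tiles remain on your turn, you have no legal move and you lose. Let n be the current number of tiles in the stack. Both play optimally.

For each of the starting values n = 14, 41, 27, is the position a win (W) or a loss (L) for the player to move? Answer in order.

Positions with no move are L. A position that does have a move is losing for the player to move precisely when every available move leads to a winning position for the opponent. Fill in the labels:
n=0: no move → L
n=1: no move → L
n=2: →0(L), so W
n=3: →1(L), so W
n=4: →2(W) only, which is W, so L
n=5: →0(L), so W
n=6: →4(L), so W
n=7: →0(L), so W
n=8: →1(L), so W
n=9: →4(L), so W
n=10: →8(W), 5(W), 3(W) — all W, so L
n=11: →4(L), so W
n=12: →10(L), so W
n=13: →11(W), 8(W), 6(W) — all W, so L
n=14: →12(W), 9(W), 7(W) — all W, so L
n=15: →13(L), so W
n=16: →14(L), so W
n=17: →10(L), so W
n=18: →13(L), so W
n=19: →14(L), so W
n=20: →13(L), so W
n=21: →14(L), so W
n=22: →20(W), 17(W), 15(W) — all W, so L
n=23: →21(W), 18(W), 16(W) — all W, so L
n=24: →22(L), so W
n=25: →23(L), so W
n=26: →24(W), 21(W), 19(W) — all W, so L
n=27: →22(L), so W
n=28: →26(L), so W
n=29: →22(L), so W
n=30: →23(L), so W
n=31: →26(L), so W
n=32: →30(W), 27(W), 25(W) — all W, so L
n=33: →26(L), so W
n=34: →32(L), so W
n=35: →33(W), 30(W), 28(W) — all W, so L
n=36: →34(W), 31(W), 29(W) — all W, so L
n=37: →35(L), so W
n=38: →36(L), so W
n=39: →32(L), so W
n=40: →35(L), so W
n=41: →36(L), so W

14: L, 41: W, 27: W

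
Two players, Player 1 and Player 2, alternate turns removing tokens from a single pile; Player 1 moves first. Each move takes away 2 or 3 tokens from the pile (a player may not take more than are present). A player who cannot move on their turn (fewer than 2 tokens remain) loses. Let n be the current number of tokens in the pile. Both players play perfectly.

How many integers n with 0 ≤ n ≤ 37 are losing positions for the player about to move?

16

Build the W/L table. Terminal = L. A non-terminal position is W if it has a move to some L; otherwise it is L.
n=0: no move → L
n=1: no move → L
n=2: can move to 0, which is L ⇒ W
n=3: can move to 1, which is L ⇒ W
n=4: can move to 1, which is L ⇒ W
n=5: moves to 3(W), 2(W); every one is W ⇒ L
n=6: moves to 4(W), 3(W); every one is W ⇒ L
n=7: can move to 5, which is L ⇒ W
n=8: can move to 6, which is L ⇒ W
n=9: can move to 6, which is L ⇒ W
n=10: moves to 8(W), 7(W); every one is W ⇒ L
n=11: moves to 9(W), 8(W); every one is W ⇒ L
n=12: can move to 10, which is L ⇒ W
n=13: can move to 11, which is L ⇒ W
n=14: can move to 11, which is L ⇒ W
n=15: moves to 13(W), 12(W); every one is W ⇒ L
n=16: moves to 14(W), 13(W); every one is W ⇒ L
n=17: can move to 15, which is L ⇒ W
n=18: can move to 16, which is L ⇒ W
n=19: can move to 16, which is L ⇒ W
n=20: moves to 18(W), 17(W); every one is W ⇒ L
n=21: moves to 19(W), 18(W); every one is W ⇒ L
n=22: can move to 20, which is L ⇒ W
n=23: can move to 21, which is L ⇒ W
n=24: can move to 21, which is L ⇒ W
n=25: moves to 23(W), 22(W); every one is W ⇒ L
n=26: moves to 24(W), 23(W); every one is W ⇒ L
n=27: can move to 25, which is L ⇒ W
n=28: can move to 26, which is L ⇒ W
n=29: can move to 26, which is L ⇒ W
n=30: moves to 28(W), 27(W); every one is W ⇒ L
n=31: moves to 29(W), 28(W); every one is W ⇒ L
n=32: can move to 30, which is L ⇒ W
n=33: can move to 31, which is L ⇒ W
n=34: can move to 31, which is L ⇒ W
n=35: moves to 33(W), 32(W); every one is W ⇒ L
n=36: moves to 34(W), 33(W); every one is W ⇒ L
n=37: can move to 35, which is L ⇒ W
L entries with 0 ≤ n ≤ 37: n = 0, 1, 5, 6, 10, 11, 15, 16, 20, 21, 25, 26, 30, 31, 35, 36; that makes 16.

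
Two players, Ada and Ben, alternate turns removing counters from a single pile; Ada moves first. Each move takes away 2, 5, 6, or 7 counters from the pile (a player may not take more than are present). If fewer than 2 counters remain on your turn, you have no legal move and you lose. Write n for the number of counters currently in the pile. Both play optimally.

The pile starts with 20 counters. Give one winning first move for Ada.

Remove 7, leaving 13.

Work bottom-up. With no move the player to move loses. Otherwise the position is W if at least one move leads to an L position for the opponent, and L if every move leads to a W.
n=0: no move → L
n=1: no move → L
n=2: →0(L), so W
n=3: →1(L), so W
n=4: →2(W) only, which is W, so L
n=5: →0(L), so W
n=6: →4(L), so W
n=7: →1(L), so W
n=8: →1(L), so W
n=9: →4(L), so W
n=10: →4(L), so W
n=11: →4(L), so W
n=12: →10(W), 7(W), 6(W), 5(W) — all W, so L
n=13: →11(W), 8(W), 7(W), 6(W) — all W, so L
n=14: →12(L), so W
n=15: →13(L), so W
n=16: →14(W), 11(W), 10(W), 9(W) — all W, so L
n=17: →12(L), so W
n=18: →16(L), so W
n=19: →13(L), so W
n=20: →13(L), so W
From 20, the L positions reachable in one move are: 13.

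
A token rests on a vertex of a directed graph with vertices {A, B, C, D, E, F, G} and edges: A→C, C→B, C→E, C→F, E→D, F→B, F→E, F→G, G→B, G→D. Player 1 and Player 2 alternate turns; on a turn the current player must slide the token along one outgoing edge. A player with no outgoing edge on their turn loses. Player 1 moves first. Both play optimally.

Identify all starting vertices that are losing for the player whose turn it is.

Build the W/L table. Terminal = L. A non-terminal position is W if it has a move to some L; otherwise it is L.
Every edge goes from a vertex to one that appears earlier in the order D, B, G, E, F, C, A, so processing vertices in that order labels each vertex after all of its successors.
D: no outgoing edge → L
B: no outgoing edge → L
G: W (go to B, an L position)
E: W (go to D, an L position)
F: W (go to B, an L position)
C: W (go to B, an L position)
A: L (sole option C(W) is W)
The losing starting vertices are exactly the entries labelled L in this table (3 of them).

A, B, D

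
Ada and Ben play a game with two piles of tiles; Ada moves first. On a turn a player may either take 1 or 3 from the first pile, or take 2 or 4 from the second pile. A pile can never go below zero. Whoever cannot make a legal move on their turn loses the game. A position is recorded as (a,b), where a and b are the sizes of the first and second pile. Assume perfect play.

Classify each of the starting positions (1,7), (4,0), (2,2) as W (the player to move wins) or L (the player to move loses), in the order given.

Classify positions by backward induction: terminal positions (no move available) are L. From any other position, the mover wins iff some move reaches an L.
No move ever increases a pile, so every position that can arise here has a ≤ 4 and b ≤ 7; it is enough to label the cells with 0 ≤ a ≤ 4 and 0 ≤ b ≤ 7.
Every move lowers a or b (never raises either), so fill the grid row by row in increasing a, and left to right within a row: each cell's successors are then already labelled.
      b=0  b=1  b=2  b=3  b=4  b=5  b=6  b=7
a=0:    L    L    W    W    W    W    L    L
a=1:    W    W    L    L    W    W    W    W
a=2:    L    L    W    W    W    W    L    L
a=3:    W    W    L    L    W    W    W    W
a=4:    L    L    W    W    W    W    L    L
Cells with no legal move (terminal, hence L): (0,0), (0,1).
The remaining L cells, each justified by listing all of its moves:
(0,6): moves to (0,4)(W), (0,2)(W); every one is W ⇒ L
(0,7): moves to (0,5)(W), (0,3)(W); every one is W ⇒ L
(1,2): moves to (0,2)(W), (1,0)(W); every one is W ⇒ L
(1,3): moves to (0,3)(W), (1,1)(W); every one is W ⇒ L
(2,0): the only move is to (1,0)(W), a W ⇒ L
(2,1): the only move is to (1,1)(W), a W ⇒ L
(2,6): moves to (1,6)(W), (2,4)(W), (2,2)(W); every one is W ⇒ L
(2,7): moves to (1,7)(W), (2,5)(W), (2,3)(W); every one is W ⇒ L
(3,2): moves to (2,2)(W), (0,2)(W), (3,0)(W); every one is W ⇒ L
(3,3): moves to (2,3)(W), (0,3)(W), (3,1)(W); every one is W ⇒ L
(4,0): moves to (3,0)(W), (1,0)(W); every one is W ⇒ L
(4,1): moves to (3,1)(W), (1,1)(W); every one is W ⇒ L
(4,6): moves to (3,6)(W), (1,6)(W), (4,4)(W), (4,2)(W); every one is W ⇒ L
(4,7): moves to (3,7)(W), (1,7)(W), (4,5)(W), (4,3)(W); every one is W ⇒ L
Every other cell has at least one move into one of the L cells above, so it is W.
(1,7): the move to (0,7) reaches an L cell, so W
(4,0): one of the L cells justified above, so L
(2,2): the move to (1,2) reaches an L cell, so W

(1,7): W, (4,0): L, (2,2): W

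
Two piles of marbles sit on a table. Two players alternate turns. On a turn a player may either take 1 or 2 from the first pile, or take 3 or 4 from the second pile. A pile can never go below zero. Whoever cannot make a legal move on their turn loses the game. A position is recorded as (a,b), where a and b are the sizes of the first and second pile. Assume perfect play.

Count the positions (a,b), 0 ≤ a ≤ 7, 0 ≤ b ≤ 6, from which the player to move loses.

20

Classify positions by backward induction: terminal positions (no move available) are L. From any other position, the mover wins iff some move reaches an L.
Every move lowers a or b (never raises either), so fill the grid row by row in increasing a, and left to right within a row: each cell's successors are then already labelled.
      b=0  b=1  b=2  b=3  b=4  b=5  b=6
a=0:    L    L    L    W    W    W    W
a=1:    W    W    W    L    L    L    W
a=2:    W    W    W    W    W    W    L
a=3:    L    L    L    W    W    W    W
a=4:    W    W    W    L    L    L    W
a=5:    W    W    W    W    W    W    L
a=6:    L    L    L    W    W    W    W
a=7:    W    W    W    L    L    L    W
Cells with no legal move (terminal, hence L): (0,0), (0,1), (0,2).
The remaining L cells, each justified by listing all of its moves:
(1,3): L (options (0,3)(W), (1,0)(W) are all W)
(1,4): L (options (0,4)(W), (1,1)(W), (1,0)(W) are all W)
(1,5): L (options (0,5)(W), (1,2)(W), (1,1)(W) are all W)
(2,6): L (options (1,6)(W), (0,6)(W), (2,3)(W), (2,2)(W) are all W)
(3,0): L (options (2,0)(W), (1,0)(W) are all W)
(3,1): L (options (2,1)(W), (1,1)(W) are all W)
(3,2): L (options (2,2)(W), (1,2)(W) are all W)
(4,3): L (options (3,3)(W), (2,3)(W), (4,0)(W) are all W)
(4,4): L (options (3,4)(W), (2,4)(W), (4,1)(W), (4,0)(W) are all W)
(4,5): L (options (3,5)(W), (2,5)(W), (4,2)(W), (4,1)(W) are all W)
(5,6): L (options (4,6)(W), (3,6)(W), (5,3)(W), (5,2)(W) are all W)
(6,0): L (options (5,0)(W), (4,0)(W) are all W)
(6,1): L (options (5,1)(W), (4,1)(W) are all W)
(6,2): L (options (5,2)(W), (4,2)(W) are all W)
(7,3): L (options (6,3)(W), (5,3)(W), (7,0)(W) are all W)
(7,4): L (options (6,4)(W), (5,4)(W), (7,1)(W), (7,0)(W) are all W)
(7,5): L (options (6,5)(W), (5,5)(W), (7,2)(W), (7,1)(W) are all W)
Every other cell has at least one move into one of the L cells above, so it is W.
L cells per row: a=0: 3, a=1: 3, a=2: 1, a=3: 3, a=4: 3, a=5: 1, a=6: 3, a=7: 3; total 20.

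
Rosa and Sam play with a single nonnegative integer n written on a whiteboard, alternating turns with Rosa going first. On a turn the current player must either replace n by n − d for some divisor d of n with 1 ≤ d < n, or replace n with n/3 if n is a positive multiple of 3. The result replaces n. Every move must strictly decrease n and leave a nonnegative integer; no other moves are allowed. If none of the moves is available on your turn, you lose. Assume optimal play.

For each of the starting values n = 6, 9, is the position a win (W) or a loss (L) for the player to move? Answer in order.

6: W, 9: L

Positions with no move are L. A position that does have a move is losing for the player to move precisely when every available move leads to a winning position for the opponent. Fill in the labels:
n=0: no move → L
n=1: no move → L
n=2: reaches L-position 1 → W
n=3: reaches L-position 1 → W
n=4: only reaches 2(W), 3(W), all W → L
n=5: reaches L-position 4 → W
n=6: reaches L-position 4 → W
n=7: only reaches 6(W), which is W → L
n=8: reaches L-position 4 → W
n=9: only reaches 3(W), 6(W), 8(W), all W → L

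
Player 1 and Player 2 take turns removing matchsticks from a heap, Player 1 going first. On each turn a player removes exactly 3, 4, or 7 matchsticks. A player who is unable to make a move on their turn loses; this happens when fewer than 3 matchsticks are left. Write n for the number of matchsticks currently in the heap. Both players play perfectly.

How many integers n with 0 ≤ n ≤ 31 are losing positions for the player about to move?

Label each position W (a win for the player to move) or L (a loss). A position with no legal move is L; any other position is W exactly when some move reaches an L, and L when every move reaches a W.
n=0: no move → L
n=1: no move → L
n=2: no move → L
n=3: W (go to 0, an L position)
n=4: W (go to 1, an L position)
n=5: W (go to 2, an L position)
n=6: W (go to 2, an L position)
n=7: W (go to 0, an L position)
n=8: W (go to 1, an L position)
n=9: W (go to 2, an L position)
n=10: L (options 7(W), 6(W), 3(W) are all W)
n=11: L (options 8(W), 7(W), 4(W) are all W)
n=12: L (options 9(W), 8(W), 5(W) are all W)
n=13: W (go to 10, an L position)
n=14: W (go to 11, an L position)
n=15: W (go to 12, an L position)
n=16: W (go to 12, an L position)
n=17: W (go to 10, an L position)
n=18: W (go to 11, an L position)
n=19: W (go to 12, an L position)
n=20: L (options 17(W), 16(W), 13(W) are all W)
n=21: L (options 18(W), 17(W), 14(W) are all W)
n=22: L (options 19(W), 18(W), 15(W) are all W)
n=23: W (go to 20, an L position)
n=24: W (go to 21, an L position)
n=25: W (go to 22, an L position)
n=26: W (go to 22, an L position)
n=27: W (go to 20, an L position)
n=28: W (go to 21, an L position)
n=29: W (go to 22, an L position)
n=30: L (options 27(W), 26(W), 23(W) are all W)
n=31: L (options 28(W), 27(W), 24(W) are all W)
L entries with 0 ≤ n ≤ 31: n = 0, 1, 2, 10, 11, 12, 20, 21, 22, 30, 31; that makes 11.

11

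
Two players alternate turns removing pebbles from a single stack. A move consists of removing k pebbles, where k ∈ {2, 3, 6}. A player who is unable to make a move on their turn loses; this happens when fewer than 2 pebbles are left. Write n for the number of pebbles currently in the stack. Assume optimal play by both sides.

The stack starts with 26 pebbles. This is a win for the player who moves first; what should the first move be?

Label each position W (a win for the player to move) or L (a loss). A position with no legal move is L; any other position is W exactly when some move reaches an L, and L when every move reaches a W.
n=0: no move → L
n=1: no move → L
n=2: reaches L-position 0 → W
n=3: reaches L-position 1 → W
n=4: reaches L-position 1 → W
n=5: only reaches 3(W), 2(W), all W → L
n=6: reaches L-position 0 → W
n=7: reaches L-position 5 → W
n=8: reaches L-position 5 → W
n=9: only reaches 7(W), 6(W), 3(W), all W → L
n=10: only reaches 8(W), 7(W), 4(W), all W → L
n=11: reaches L-position 9 → W
n=12: reaches L-position 10 → W
n=13: reaches L-position 10 → W
n=14: only reaches 12(W), 11(W), 8(W), all W → L
n=15: reaches L-position 9 → W
n=16: reaches L-position 14 → W
n=17: reaches L-position 14 → W
n=18: only reaches 16(W), 15(W), 12(W), all W → L
n=19: only reaches 17(W), 16(W), 13(W), all W → L
n=20: reaches L-position 18 → W
n=21: reaches L-position 19 → W
n=22: reaches L-position 19 → W
n=23: only reaches 21(W), 20(W), 17(W), all W → L
n=24: reaches L-position 18 → W
n=25: reaches L-position 23 → W
n=26: reaches L-position 23 → W
From 26, the L positions reachable in one move are: 23.

Remove 3, leaving 23.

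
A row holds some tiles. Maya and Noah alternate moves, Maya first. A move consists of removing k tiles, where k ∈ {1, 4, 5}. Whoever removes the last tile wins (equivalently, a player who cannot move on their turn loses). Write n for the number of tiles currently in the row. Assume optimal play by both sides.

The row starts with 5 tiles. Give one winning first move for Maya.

Remove 5, leaving 0.

Use the standard recursion: the mover loses at a terminal position; elsewhere, the mover wins exactly when some move hands the opponent an L position.
n=0: no move → L
n=1: W (go to 0, an L position)
n=2: L (sole option 1(W) is W)
n=3: W (go to 2, an L position)
n=4: W (go to 0, an L position)
n=5: W (go to 0, an L position)
From 5, the L positions reachable in one move are: 0.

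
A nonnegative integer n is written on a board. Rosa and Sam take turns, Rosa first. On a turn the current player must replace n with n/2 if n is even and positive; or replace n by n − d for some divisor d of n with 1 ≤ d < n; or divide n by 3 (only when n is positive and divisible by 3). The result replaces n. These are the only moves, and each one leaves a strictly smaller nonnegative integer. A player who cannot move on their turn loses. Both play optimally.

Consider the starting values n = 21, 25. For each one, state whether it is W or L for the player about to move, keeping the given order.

Work bottom-up. With no move the player to move loses. Otherwise the position is W if at least one move leads to an L position for the opponent, and L if every move leads to a W.
n=0: no move → L
n=1: no move → L
n=2: W (go to 1, an L position)
n=3: W (go to 1, an L position)
n=4: L (options 2(W), 3(W) are all W)
n=5: W (go to 4, an L position)
n=6: W (go to 4, an L position)
n=7: L (sole option 6(W) is W)
n=8: W (go to 4, an L position)
n=9: L (options 3(W), 6(W), 8(W) are all W)
n=10: W (go to 9, an L position)
n=11: L (sole option 10(W) is W)
n=12: W (go to 4, an L position)
n=13: L (sole option 12(W) is W)
n=14: W (go to 7, an L position)
n=15: L (options 5(W), 10(W), 12(W), 14(W) are all W)
n=16: W (go to 15, an L position)
n=17: L (sole option 16(W) is W)
n=18: W (go to 9, an L position)
n=19: L (sole option 18(W) is W)
n=20: W (go to 15, an L position)
n=21: W (go to 7, an L position)
n=22: W (go to 11, an L position)
n=23: L (sole option 22(W) is W)
n=24: W (go to 23, an L position)
n=25: L (options 20(W), 24(W) are all W)

21: W, 25: L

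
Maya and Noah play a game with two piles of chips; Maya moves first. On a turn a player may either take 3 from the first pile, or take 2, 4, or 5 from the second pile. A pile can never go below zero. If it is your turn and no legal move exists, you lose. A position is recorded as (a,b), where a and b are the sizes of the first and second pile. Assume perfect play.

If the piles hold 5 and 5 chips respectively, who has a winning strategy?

Positions with no move are L. A position that does have a move is losing for the player to move precisely when every available move leads to a winning position for the opponent. Fill in the labels:
No move ever increases a pile, so every position that can arise here has a ≤ 5 and b ≤ 5; it is enough to label the cells with 0 ≤ a ≤ 5 and 0 ≤ b ≤ 5.
Every move lowers a or b (never raises either), so fill the grid row by row in increasing a, and left to right within a row: each cell's successors are then already labelled.
      b=0  b=1  b=2  b=3  b=4  b=5
a=0:    L    L    W    W    W    W
a=1:    L    L    W    W    W    W
a=2:    L    L    W    W    W    W
a=3:    W    W    L    L    W    W
a=4:    W    W    L    L    W    W
a=5:    W    W    L    L    W    W
Cells with no legal move (terminal, hence L): (0,0), (0,1), (1,0), (1,1), (2,0), (2,1).
The remaining L cells, each justified by listing all of its moves:
(3,2): L (options (0,2)(W), (3,0)(W) are all W)
(3,3): L (options (0,3)(W), (3,1)(W) are all W)
(4,2): L (options (1,2)(W), (4,0)(W) are all W)
(4,3): L (options (1,3)(W), (4,1)(W) are all W)
(5,2): L (options (2,2)(W), (5,0)(W) are all W)
(5,3): L (options (2,3)(W), (5,1)(W) are all W)
Every other cell has at least one move into one of the L cells above, so it is W.
The starting position (5,5) is W: Maya should move to (5,3), handing over an L position.

Maya wins.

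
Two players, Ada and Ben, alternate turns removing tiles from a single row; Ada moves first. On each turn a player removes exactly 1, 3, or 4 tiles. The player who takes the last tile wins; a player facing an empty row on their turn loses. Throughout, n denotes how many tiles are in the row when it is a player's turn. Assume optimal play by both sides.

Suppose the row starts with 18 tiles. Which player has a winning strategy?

Positions with no move are L. A position that does have a move is losing for the player to move precisely when every available move leads to a winning position for the opponent. Fill in the labels:
n=0: no move → L
n=1: reaches L-position 0 → W
n=2: only reaches 1(W), which is W → L
n=3: reaches L-position 2 → W
n=4: reaches L-position 0 → W
n=5: reaches L-position 2 → W
n=6: reaches L-position 2 → W
n=7: only reaches 6(W), 4(W), 3(W), all W → L
n=8: reaches L-position 7 → W
n=9: only reaches 8(W), 6(W), 5(W), all W → L
n=10: reaches L-position 9 → W
n=11: reaches L-position 7 → W
n=12: reaches L-position 9 → W
n=13: reaches L-position 9 → W
n=14: only reaches 13(W), 11(W), 10(W), all W → L
n=15: reaches L-position 14 → W
n=16: only reaches 15(W), 13(W), 12(W), all W → L
n=17: reaches L-position 16 → W
n=18: reaches L-position 14 → W
From 18 Ada can remove 4, leaving 14, reaching an L position.

Ada wins.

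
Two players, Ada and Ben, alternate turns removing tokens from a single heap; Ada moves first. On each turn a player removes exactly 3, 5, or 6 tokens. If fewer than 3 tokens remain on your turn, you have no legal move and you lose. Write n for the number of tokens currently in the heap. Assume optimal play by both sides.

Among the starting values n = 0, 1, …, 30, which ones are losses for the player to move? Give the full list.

0, 1, 2, 9, 10, 11, 18, 19, 20, 27, 28, 29

Work bottom-up. With no move the player to move loses. Otherwise the position is W if at least one move leads to an L position for the opponent, and L if every move leads to a W.
n=0: no move → L
n=1: no move → L
n=2: no move → L
n=3: reaches L-position 0 → W
n=4: reaches L-position 1 → W
n=5: reaches L-position 2 → W
n=6: reaches L-position 1 → W
n=7: reaches L-position 2 → W
n=8: reaches L-position 2 → W
n=9: only reaches 6(W), 4(W), 3(W), all W → L
n=10: only reaches 7(W), 5(W), 4(W), all W → L
n=11: only reaches 8(W), 6(W), 5(W), all W → L
n=12: reaches L-position 9 → W
n=13: reaches L-position 10 → W
n=14: reaches L-position 11 → W
n=15: reaches L-position 10 → W
n=16: reaches L-position 11 → W
n=17: reaches L-position 11 → W
n=18: only reaches 15(W), 13(W), 12(W), all W → L
n=19: only reaches 16(W), 14(W), 13(W), all W → L
n=20: only reaches 17(W), 15(W), 14(W), all W → L
n=21: reaches L-position 18 → W
n=22: reaches L-position 19 → W
n=23: reaches L-position 20 → W
n=24: reaches L-position 19 → W
n=25: reaches L-position 20 → W
n=26: reaches L-position 20 → W
n=27: only reaches 24(W), 22(W), 21(W), all W → L
n=28: only reaches 25(W), 23(W), 22(W), all W → L
n=29: only reaches 26(W), 24(W), 23(W), all W → L
n=30: reaches L-position 27 → W
The losing starting values of n are exactly the entries labelled L in this table (12 of them).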